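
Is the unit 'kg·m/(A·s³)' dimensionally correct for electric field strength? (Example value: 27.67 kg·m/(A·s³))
Yes

electric field strength has SI base units: kg * m / (A * s^3)
kg·m/(A·s³) reduces to the same SI base units, so it is a valid unit for electric field strength.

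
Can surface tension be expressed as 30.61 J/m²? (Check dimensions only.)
Yes

surface tension has SI base units: kg / s^2
J/m² reduces to the same SI base units, so it is a valid unit for surface tension.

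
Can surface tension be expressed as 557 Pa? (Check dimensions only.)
No

surface tension has SI base units: kg / s^2
Pa does NOT reduce to kg / s^2; a valid unit for surface tension would be e.g. N/m.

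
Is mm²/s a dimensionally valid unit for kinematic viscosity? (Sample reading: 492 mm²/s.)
Yes

kinematic viscosity has SI base units: m^2 / s
mm²/s reduces to the same SI base units, so it is a valid unit for kinematic viscosity.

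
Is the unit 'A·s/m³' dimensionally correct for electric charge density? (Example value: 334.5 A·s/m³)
Yes

electric charge density has SI base units: A * s / m^3
A·s/m³ reduces to the same SI base units, so it is a valid unit for electric charge density.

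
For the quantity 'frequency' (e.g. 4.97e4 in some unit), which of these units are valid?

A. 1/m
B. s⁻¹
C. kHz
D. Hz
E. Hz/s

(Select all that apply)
B, C, D

frequency has SI base units: 1 / s

Checking each option against 1 / s:
  A. 1/m: ✗ does not match
  B. s⁻¹: ✓ matches
  C. kHz: ✓ matches
  D. Hz: ✓ matches
  E. Hz/s: ✗ does not match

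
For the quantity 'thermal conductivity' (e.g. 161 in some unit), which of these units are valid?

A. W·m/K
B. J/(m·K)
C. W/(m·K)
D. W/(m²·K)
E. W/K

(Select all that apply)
C

thermal conductivity has SI base units: kg * m / (s^3 * K)

Checking each option against kg * m / (s^3 * K):
  A. W·m/K: ✗ does not match
  B. J/(m·K): ✗ does not match
  C. W/(m·K): ✓ matches
  D. W/(m²·K): ✗ does not match
  E. W/K: ✗ does not match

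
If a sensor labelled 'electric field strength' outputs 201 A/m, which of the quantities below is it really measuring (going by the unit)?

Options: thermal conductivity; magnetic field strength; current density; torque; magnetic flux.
magnetic field strength

electric field strength should have units dimensionally equivalent to kg * m / (A * s^3) (e.g. V/m).
The given unit 'A/m' reduces to A / m. Of the listed options, that is the dimensionality of magnetic field strength.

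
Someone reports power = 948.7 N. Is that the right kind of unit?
No

power has SI base units: kg * m^2 / s^3
N does NOT reduce to kg * m^2 / s^3; a valid unit for power would be e.g. W.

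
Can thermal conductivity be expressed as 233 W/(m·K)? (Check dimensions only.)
Yes

thermal conductivity has SI base units: kg * m / (s^3 * K)
W/(m·K) reduces to the same SI base units, so it is a valid unit for thermal conductivity.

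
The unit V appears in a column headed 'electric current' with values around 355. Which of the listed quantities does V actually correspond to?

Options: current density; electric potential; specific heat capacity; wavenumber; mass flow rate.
electric potential

electric current should have units dimensionally equivalent to A (e.g. A).
The given unit 'V' reduces to kg * m^2 / (A * s^3). Of the listed options, that is the dimensionality of electric potential.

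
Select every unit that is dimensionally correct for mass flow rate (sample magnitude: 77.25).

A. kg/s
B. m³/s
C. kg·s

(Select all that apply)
A

mass flow rate has SI base units: kg / s

Checking each option against kg / s:
  A. kg/s: ✓ matches
  B. m³/s: ✗ does not match
  C. kg·s: ✗ does not match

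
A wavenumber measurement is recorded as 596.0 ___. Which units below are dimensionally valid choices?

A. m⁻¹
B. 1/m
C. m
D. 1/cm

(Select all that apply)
A, B, D

wavenumber has SI base units: 1 / m

Checking each option against 1 / m:
  A. m⁻¹: ✓ matches
  B. 1/m: ✓ matches
  C. m: ✗ does not match
  D. 1/cm: ✓ matches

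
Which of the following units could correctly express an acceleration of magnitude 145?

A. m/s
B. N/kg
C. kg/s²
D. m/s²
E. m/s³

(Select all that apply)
B, D

acceleration has SI base units: m / s^2

Checking each option against m / s^2:
  A. m/s: ✗ does not match
  B. N/kg: ✓ matches
  C. kg/s²: ✗ does not match
  D. m/s²: ✓ matches
  E. m/s³: ✗ does not match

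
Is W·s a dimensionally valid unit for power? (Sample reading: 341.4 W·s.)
No

power has SI base units: kg * m^2 / s^3
W·s does NOT reduce to kg * m^2 / s^3; a valid unit for power would be e.g. W.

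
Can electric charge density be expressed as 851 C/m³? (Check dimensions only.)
Yes

electric charge density has SI base units: A * s / m^3
C/m³ reduces to the same SI base units, so it is a valid unit for electric charge density.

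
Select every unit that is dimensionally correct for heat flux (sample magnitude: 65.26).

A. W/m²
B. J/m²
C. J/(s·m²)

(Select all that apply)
A, C

heat flux has SI base units: kg / s^3

Checking each option against kg / s^3:
  A. W/m²: ✓ matches
  B. J/m²: ✗ does not match
  C. J/(s·m²): ✓ matches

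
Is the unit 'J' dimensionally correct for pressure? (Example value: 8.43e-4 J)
No

pressure has SI base units: kg / (m * s^2)
J does NOT reduce to kg / (m * s^2); a valid unit for pressure would be e.g. Pa.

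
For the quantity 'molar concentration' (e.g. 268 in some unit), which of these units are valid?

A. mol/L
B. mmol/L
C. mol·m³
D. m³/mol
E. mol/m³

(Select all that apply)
A, B, E

molar concentration has SI base units: mol / m^3

Checking each option against mol / m^3:
  A. mol/L: ✓ matches
  B. mmol/L: ✓ matches
  C. mol·m³: ✗ does not match
  D. m³/mol: ✗ does not match
  E. mol/m³: ✓ matches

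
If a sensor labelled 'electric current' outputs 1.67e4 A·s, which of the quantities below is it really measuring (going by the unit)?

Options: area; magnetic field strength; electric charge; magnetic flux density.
electric charge

electric current should have units dimensionally equivalent to A (e.g. A).
The given unit 'A·s' reduces to A * s. Of the listed options, that is the dimensionality of electric charge.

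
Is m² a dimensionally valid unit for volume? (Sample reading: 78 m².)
No

volume has SI base units: m^3
m² does NOT reduce to m^3; a valid unit for volume would be e.g. m³.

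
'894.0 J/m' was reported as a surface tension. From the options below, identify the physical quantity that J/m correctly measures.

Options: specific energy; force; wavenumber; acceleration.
force

surface tension should have units dimensionally equivalent to kg / s^2 (e.g. N/m).
The given unit 'J/m' reduces to kg * m / s^2. Of the listed options, that is the dimensionality of force.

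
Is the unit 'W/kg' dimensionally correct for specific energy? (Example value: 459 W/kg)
No

specific energy has SI base units: m^2 / s^2
W/kg does NOT reduce to m^2 / s^2; a valid unit for specific energy would be e.g. J/kg.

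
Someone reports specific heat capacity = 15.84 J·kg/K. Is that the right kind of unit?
No

specific heat capacity has SI base units: m^2 / (s^2 * K)
J·kg/K does NOT reduce to m^2 / (s^2 * K); a valid unit for specific heat capacity would be e.g. J/(kg·K).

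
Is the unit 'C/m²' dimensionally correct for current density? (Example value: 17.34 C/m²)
No

current density has SI base units: A / m^2
C/m² does NOT reduce to A / m^2; a valid unit for current density would be e.g. A/m².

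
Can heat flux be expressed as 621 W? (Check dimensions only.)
No

heat flux has SI base units: kg / s^3
W does NOT reduce to kg / s^3; a valid unit for heat flux would be e.g. W/m².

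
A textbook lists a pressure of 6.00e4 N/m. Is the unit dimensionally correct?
No

pressure has SI base units: kg / (m * s^2)
N/m does NOT reduce to kg / (m * s^2); a valid unit for pressure would be e.g. Pa.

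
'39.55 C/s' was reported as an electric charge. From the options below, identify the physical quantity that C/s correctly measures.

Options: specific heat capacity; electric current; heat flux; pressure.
electric current

electric charge should have units dimensionally equivalent to A * s (e.g. C).
The given unit 'C/s' reduces to A. Of the listed options, that is the dimensionality of electric current.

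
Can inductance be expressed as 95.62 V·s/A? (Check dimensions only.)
Yes

inductance has SI base units: kg * m^2 / (A^2 * s^2)
V·s/A reduces to the same SI base units, so it is a valid unit for inductance.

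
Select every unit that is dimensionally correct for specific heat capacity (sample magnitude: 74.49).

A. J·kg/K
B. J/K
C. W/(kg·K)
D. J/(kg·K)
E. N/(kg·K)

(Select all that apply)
D

specific heat capacity has SI base units: m^2 / (s^2 * K)

Checking each option against m^2 / (s^2 * K):
  A. J·kg/K: ✗ does not match
  B. J/K: ✗ does not match
  C. W/(kg·K): ✗ does not match
  D. J/(kg·K): ✓ matches
  E. N/(kg·K): ✗ does not match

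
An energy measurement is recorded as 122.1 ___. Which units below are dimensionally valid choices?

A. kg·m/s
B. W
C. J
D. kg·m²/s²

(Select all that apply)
C, D

energy has SI base units: kg * m^2 / s^2

Checking each option against kg * m^2 / s^2:
  A. kg·m/s: ✗ does not match
  B. W: ✗ does not match
  C. J: ✓ matches
  D. kg·m²/s²: ✓ matches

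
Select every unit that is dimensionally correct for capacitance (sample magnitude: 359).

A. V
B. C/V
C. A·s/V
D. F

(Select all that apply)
B, C, D

capacitance has SI base units: A^2 * s^4 / (kg * m^2)

Checking each option against A^2 * s^4 / (kg * m^2):
  A. V: ✗ does not match
  B. C/V: ✓ matches
  C. A·s/V: ✓ matches
  D. F: ✓ matches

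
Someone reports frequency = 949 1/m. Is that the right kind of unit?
No

frequency has SI base units: 1 / s
1/m does NOT reduce to 1 / s; a valid unit for frequency would be e.g. Hz.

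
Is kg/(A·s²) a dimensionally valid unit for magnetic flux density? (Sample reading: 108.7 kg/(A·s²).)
Yes

magnetic flux density has SI base units: kg / (A * s^2)
kg/(A·s²) reduces to the same SI base units, so it is a valid unit for magnetic flux density.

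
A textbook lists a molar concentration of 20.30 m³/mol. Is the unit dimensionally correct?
No

molar concentration has SI base units: mol / m^3
m³/mol does NOT reduce to mol / m^3; a valid unit for molar concentration would be e.g. mol/m³.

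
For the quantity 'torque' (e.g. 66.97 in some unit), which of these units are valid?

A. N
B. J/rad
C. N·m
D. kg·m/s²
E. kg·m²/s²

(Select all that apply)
B, C, E

torque has SI base units: kg * m^2 / s^2

Checking each option against kg * m^2 / s^2:
  A. N: ✗ does not match
  B. J/rad: ✓ matches
  C. N·m: ✓ matches
  D. kg·m/s²: ✗ does not match
  E. kg·m²/s²: ✓ matches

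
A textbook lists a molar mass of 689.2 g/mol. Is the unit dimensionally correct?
Yes

molar mass has SI base units: kg / mol
g/mol reduces to the same SI base units, so it is a valid unit for molar mass.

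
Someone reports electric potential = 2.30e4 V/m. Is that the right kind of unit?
No

electric potential has SI base units: kg * m^2 / (A * s^3)
V/m does NOT reduce to kg * m^2 / (A * s^3); a valid unit for electric potential would be e.g. V.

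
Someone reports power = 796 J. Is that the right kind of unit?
No

power has SI base units: kg * m^2 / s^3
J does NOT reduce to kg * m^2 / s^3; a valid unit for power would be e.g. W.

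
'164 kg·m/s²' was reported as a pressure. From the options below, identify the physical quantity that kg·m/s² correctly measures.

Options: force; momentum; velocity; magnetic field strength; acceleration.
force

pressure should have units dimensionally equivalent to kg / (m * s^2) (e.g. Pa).
The given unit 'kg·m/s²' reduces to kg * m / s^2. Of the listed options, that is the dimensionality of force.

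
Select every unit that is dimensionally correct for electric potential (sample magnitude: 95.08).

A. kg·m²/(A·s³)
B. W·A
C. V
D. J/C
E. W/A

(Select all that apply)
A, C, D, E

electric potential has SI base units: kg * m^2 / (A * s^3)

Checking each option against kg * m^2 / (A * s^3):
  A. kg·m²/(A·s³): ✓ matches
  B. W·A: ✗ does not match
  C. V: ✓ matches
  D. J/C: ✓ matches
  E. W/A: ✓ matches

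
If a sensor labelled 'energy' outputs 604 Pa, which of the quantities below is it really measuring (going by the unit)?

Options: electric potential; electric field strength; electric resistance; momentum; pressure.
pressure

energy should have units dimensionally equivalent to kg * m^2 / s^2 (e.g. J).
The given unit 'Pa' reduces to kg / (m * s^2). Of the listed options, that is the dimensionality of pressure.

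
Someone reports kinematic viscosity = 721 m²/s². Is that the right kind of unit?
No

kinematic viscosity has SI base units: m^2 / s
m²/s² does NOT reduce to m^2 / s; a valid unit for kinematic viscosity would be e.g. m²/s.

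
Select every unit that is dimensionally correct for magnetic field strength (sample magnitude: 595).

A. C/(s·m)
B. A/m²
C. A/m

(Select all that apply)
A, C

magnetic field strength has SI base units: A / m

Checking each option against A / m:
  A. C/(s·m): ✓ matches
  B. A/m²: ✗ does not match
  C. A/m: ✓ matches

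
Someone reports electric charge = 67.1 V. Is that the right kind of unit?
No

electric charge has SI base units: A * s
V does NOT reduce to A * s; a valid unit for electric charge would be e.g. C.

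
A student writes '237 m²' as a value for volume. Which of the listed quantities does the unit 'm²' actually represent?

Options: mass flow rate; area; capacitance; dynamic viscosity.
area

volume should have units dimensionally equivalent to m^3 (e.g. m³).
The given unit 'm²' reduces to m^2. Of the listed options, that is the dimensionality of area.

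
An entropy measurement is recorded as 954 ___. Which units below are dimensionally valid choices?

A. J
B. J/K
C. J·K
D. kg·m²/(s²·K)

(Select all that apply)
B, D

entropy has SI base units: kg * m^2 / (s^2 * K)

Checking each option against kg * m^2 / (s^2 * K):
  A. J: ✗ does not match
  B. J/K: ✓ matches
  C. J·K: ✗ does not match
  D. kg·m²/(s²·K): ✓ matches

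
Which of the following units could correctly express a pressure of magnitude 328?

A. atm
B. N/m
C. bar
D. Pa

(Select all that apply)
A, C, D

pressure has SI base units: kg / (m * s^2)

Checking each option against kg / (m * s^2):
  A. atm: ✓ matches
  B. N/m: ✗ does not match
  C. bar: ✓ matches
  D. Pa: ✓ matches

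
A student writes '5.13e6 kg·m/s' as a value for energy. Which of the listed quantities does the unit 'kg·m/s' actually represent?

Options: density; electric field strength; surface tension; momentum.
momentum

energy should have units dimensionally equivalent to kg * m^2 / s^2 (e.g. J).
The given unit 'kg·m/s' reduces to kg * m / s. Of the listed options, that is the dimensionality of momentum.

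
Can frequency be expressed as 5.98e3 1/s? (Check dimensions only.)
Yes

frequency has SI base units: 1 / s
1/s reduces to the same SI base units, so it is a valid unit for frequency.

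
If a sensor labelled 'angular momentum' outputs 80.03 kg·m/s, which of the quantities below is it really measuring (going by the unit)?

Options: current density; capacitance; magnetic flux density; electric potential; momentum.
momentum

angular momentum should have units dimensionally equivalent to kg * m^2 / s (e.g. kg·m²/s).
The given unit 'kg·m/s' reduces to kg * m / s. Of the listed options, that is the dimensionality of momentum.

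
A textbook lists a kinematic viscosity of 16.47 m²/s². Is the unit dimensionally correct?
No

kinematic viscosity has SI base units: m^2 / s
m²/s² does NOT reduce to m^2 / s; a valid unit for kinematic viscosity would be e.g. m²/s.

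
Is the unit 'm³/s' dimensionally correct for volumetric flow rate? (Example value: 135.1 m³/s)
Yes

volumetric flow rate has SI base units: m^3 / s
m³/s reduces to the same SI base units, so it is a valid unit for volumetric flow rate.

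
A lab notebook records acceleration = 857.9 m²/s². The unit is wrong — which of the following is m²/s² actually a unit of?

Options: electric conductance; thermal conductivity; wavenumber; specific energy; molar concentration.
specific energy

acceleration should have units dimensionally equivalent to m / s^2 (e.g. m/s²).
The given unit 'm²/s²' reduces to m^2 / s^2. Of the listed options, that is the dimensionality of specific energy.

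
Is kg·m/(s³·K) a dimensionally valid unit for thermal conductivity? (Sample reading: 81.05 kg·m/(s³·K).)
Yes

thermal conductivity has SI base units: kg * m / (s^3 * K)
kg·m/(s³·K) reduces to the same SI base units, so it is a valid unit for thermal conductivity.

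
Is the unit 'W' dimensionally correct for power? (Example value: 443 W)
Yes

power has SI base units: kg * m^2 / s^3
W reduces to the same SI base units, so it is a valid unit for power.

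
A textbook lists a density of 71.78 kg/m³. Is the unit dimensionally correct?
Yes

density has SI base units: kg / m^3
kg/m³ reduces to the same SI base units, so it is a valid unit for density.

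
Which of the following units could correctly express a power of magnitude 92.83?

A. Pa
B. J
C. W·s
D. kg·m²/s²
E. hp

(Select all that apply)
E

power has SI base units: kg * m^2 / s^3

Checking each option against kg * m^2 / s^3:
  A. Pa: ✗ does not match
  B. J: ✗ does not match
  C. W·s: ✗ does not match
  D. kg·m²/s²: ✗ does not match
  E. hp: ✓ matches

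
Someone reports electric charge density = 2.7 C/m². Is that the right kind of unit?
No

electric charge density has SI base units: A * s / m^3
C/m² does NOT reduce to A * s / m^3; a valid unit for electric charge density would be e.g. C/m³.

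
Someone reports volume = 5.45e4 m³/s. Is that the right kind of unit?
No

volume has SI base units: m^3
m³/s does NOT reduce to m^3; a valid unit for volume would be e.g. m³.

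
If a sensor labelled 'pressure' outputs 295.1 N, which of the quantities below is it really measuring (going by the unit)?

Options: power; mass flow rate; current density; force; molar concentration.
force

pressure should have units dimensionally equivalent to kg / (m * s^2) (e.g. Pa).
The given unit 'N' reduces to kg * m / s^2. Of the listed options, that is the dimensionality of force.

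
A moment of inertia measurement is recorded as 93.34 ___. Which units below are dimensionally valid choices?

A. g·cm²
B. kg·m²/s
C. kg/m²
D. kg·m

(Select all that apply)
A

moment of inertia has SI base units: kg * m^2

Checking each option against kg * m^2:
  A. g·cm²: ✓ matches
  B. kg·m²/s: ✗ does not match
  C. kg/m²: ✗ does not match
  D. kg·m: ✗ does not match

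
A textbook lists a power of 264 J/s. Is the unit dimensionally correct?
Yes

power has SI base units: kg * m^2 / s^3
J/s reduces to the same SI base units, so it is a valid unit for power.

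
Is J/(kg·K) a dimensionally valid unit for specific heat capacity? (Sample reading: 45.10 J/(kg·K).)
Yes

specific heat capacity has SI base units: m^2 / (s^2 * K)
J/(kg·K) reduces to the same SI base units, so it is a valid unit for specific heat capacity.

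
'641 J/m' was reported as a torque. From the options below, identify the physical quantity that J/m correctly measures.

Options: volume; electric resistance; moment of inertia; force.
force

torque should have units dimensionally equivalent to kg * m^2 / s^2 (e.g. N·m).
The given unit 'J/m' reduces to kg * m / s^2. Of the listed options, that is the dimensionality of force.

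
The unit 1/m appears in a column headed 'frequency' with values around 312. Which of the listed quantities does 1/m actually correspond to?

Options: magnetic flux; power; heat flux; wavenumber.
wavenumber

frequency should have units dimensionally equivalent to 1 / s (e.g. Hz).
The given unit '1/m' reduces to 1 / m. Of the listed options, that is the dimensionality of wavenumber.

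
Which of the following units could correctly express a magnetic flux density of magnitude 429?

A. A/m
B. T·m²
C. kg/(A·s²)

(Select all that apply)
C

magnetic flux density has SI base units: kg / (A * s^2)

Checking each option against kg / (A * s^2):
  A. A/m: ✗ does not match
  B. T·m²: ✗ does not match
  C. kg/(A·s²): ✓ matches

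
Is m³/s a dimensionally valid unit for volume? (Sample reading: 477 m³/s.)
No

volume has SI base units: m^3
m³/s does NOT reduce to m^3; a valid unit for volume would be e.g. m³.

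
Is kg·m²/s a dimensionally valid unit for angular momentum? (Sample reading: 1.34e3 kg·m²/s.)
Yes

angular momentum has SI base units: kg * m^2 / s
kg·m²/s reduces to the same SI base units, so it is a valid unit for angular momentum.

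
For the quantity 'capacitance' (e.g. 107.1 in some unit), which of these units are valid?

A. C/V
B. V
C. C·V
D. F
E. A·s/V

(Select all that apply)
A, D, E

capacitance has SI base units: A^2 * s^4 / (kg * m^2)

Checking each option against A^2 * s^4 / (kg * m^2):
  A. C/V: ✓ matches
  B. V: ✗ does not match
  C. C·V: ✗ does not match
  D. F: ✓ matches
  E. A·s/V: ✓ matches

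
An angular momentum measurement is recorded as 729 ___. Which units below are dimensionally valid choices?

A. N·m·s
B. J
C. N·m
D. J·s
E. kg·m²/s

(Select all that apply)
A, D, E

angular momentum has SI base units: kg * m^2 / s

Checking each option against kg * m^2 / s:
  A. N·m·s: ✓ matches
  B. J: ✗ does not match
  C. N·m: ✗ does not match
  D. J·s: ✓ matches
  E. kg·m²/s: ✓ matches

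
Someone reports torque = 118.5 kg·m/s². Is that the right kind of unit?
No

torque has SI base units: kg * m^2 / s^2
kg·m/s² does NOT reduce to kg * m^2 / s^2; a valid unit for torque would be e.g. N·m.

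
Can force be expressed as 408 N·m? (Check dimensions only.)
No

force has SI base units: kg * m / s^2
N·m does NOT reduce to kg * m / s^2; a valid unit for force would be e.g. N.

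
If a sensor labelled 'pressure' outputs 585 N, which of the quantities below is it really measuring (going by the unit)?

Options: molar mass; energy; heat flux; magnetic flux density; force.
force

pressure should have units dimensionally equivalent to kg / (m * s^2) (e.g. Pa).
The given unit 'N' reduces to kg * m / s^2. Of the listed options, that is the dimensionality of force.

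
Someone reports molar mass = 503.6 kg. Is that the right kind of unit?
No

molar mass has SI base units: kg / mol
kg does NOT reduce to kg / mol; a valid unit for molar mass would be e.g. kg/mol.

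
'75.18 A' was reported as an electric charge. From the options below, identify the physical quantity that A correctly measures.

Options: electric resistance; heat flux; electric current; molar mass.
electric current

electric charge should have units dimensionally equivalent to A * s (e.g. C).
The given unit 'A' reduces to A. Of the listed options, that is the dimensionality of electric current.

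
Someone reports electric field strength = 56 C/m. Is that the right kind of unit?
No

electric field strength has SI base units: kg * m / (A * s^3)
C/m does NOT reduce to kg * m / (A * s^3); a valid unit for electric field strength would be e.g. V/m.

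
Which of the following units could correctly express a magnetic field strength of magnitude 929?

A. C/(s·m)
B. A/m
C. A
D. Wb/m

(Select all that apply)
A, B

magnetic field strength has SI base units: A / m

Checking each option against A / m:
  A. C/(s·m): ✓ matches
  B. A/m: ✓ matches
  C. A: ✗ does not match
  D. Wb/m: ✗ does not match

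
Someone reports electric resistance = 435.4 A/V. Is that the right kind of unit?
No

electric resistance has SI base units: kg * m^2 / (A^2 * s^3)
A/V does NOT reduce to kg * m^2 / (A^2 * s^3); a valid unit for electric resistance would be e.g. Ω.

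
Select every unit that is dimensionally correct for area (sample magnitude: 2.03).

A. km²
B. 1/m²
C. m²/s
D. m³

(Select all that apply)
A

area has SI base units: m^2

Checking each option against m^2:
  A. km²: ✓ matches
  B. 1/m²: ✗ does not match
  C. m²/s: ✗ does not match
  D. m³: ✗ does not match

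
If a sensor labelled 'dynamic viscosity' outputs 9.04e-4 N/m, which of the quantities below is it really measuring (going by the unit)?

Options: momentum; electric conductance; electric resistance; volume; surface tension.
surface tension

dynamic viscosity should have units dimensionally equivalent to kg / (m * s) (e.g. Pa·s).
The given unit 'N/m' reduces to kg / s^2. Of the listed options, that is the dimensionality of surface tension.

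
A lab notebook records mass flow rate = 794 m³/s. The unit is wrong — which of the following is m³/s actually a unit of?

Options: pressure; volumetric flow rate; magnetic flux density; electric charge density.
volumetric flow rate

mass flow rate should have units dimensionally equivalent to kg / s (e.g. kg/s).
The given unit 'm³/s' reduces to m^3 / s. Of the listed options, that is the dimensionality of volumetric flow rate.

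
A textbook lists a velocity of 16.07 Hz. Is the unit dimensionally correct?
No

velocity has SI base units: m / s
Hz does NOT reduce to m / s; a valid unit for velocity would be e.g. m/s.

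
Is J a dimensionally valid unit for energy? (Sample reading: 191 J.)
Yes

energy has SI base units: kg * m^2 / s^2
J reduces to the same SI base units, so it is a valid unit for energy.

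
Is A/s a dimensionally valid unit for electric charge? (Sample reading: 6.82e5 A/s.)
No

electric charge has SI base units: A * s
A/s does NOT reduce to A * s; a valid unit for electric charge would be e.g. C.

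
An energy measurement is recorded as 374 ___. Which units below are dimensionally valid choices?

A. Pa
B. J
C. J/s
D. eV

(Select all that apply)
B, D

energy has SI base units: kg * m^2 / s^2

Checking each option against kg * m^2 / s^2:
  A. Pa: ✗ does not match
  B. J: ✓ matches
  C. J/s: ✗ does not match
  D. eV: ✓ matches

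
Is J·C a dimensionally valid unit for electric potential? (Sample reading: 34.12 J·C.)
No

electric potential has SI base units: kg * m^2 / (A * s^3)
J·C does NOT reduce to kg * m^2 / (A * s^3); a valid unit for electric potential would be e.g. V.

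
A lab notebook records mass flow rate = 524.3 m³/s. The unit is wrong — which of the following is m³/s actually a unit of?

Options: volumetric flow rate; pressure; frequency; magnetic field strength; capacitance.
volumetric flow rate

mass flow rate should have units dimensionally equivalent to kg / s (e.g. kg/s).
The given unit 'm³/s' reduces to m^3 / s. Of the listed options, that is the dimensionality of volumetric flow rate.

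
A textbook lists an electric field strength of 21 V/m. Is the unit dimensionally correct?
Yes

electric field strength has SI base units: kg * m / (A * s^3)
V/m reduces to the same SI base units, so it is a valid unit for electric field strength.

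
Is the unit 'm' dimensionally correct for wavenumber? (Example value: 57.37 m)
No

wavenumber has SI base units: 1 / m
m does NOT reduce to 1 / m; a valid unit for wavenumber would be e.g. 1/m.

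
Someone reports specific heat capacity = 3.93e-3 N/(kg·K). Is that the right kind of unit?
No

specific heat capacity has SI base units: m^2 / (s^2 * K)
N/(kg·K) does NOT reduce to m^2 / (s^2 * K); a valid unit for specific heat capacity would be e.g. J/(kg·K).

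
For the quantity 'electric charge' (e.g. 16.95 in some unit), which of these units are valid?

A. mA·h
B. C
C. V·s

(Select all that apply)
A, B

electric charge has SI base units: A * s

Checking each option against A * s:
  A. mA·h: ✓ matches
  B. C: ✓ matches
  C. V·s: ✗ does not match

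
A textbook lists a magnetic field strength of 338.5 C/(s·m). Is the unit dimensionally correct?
Yes

magnetic field strength has SI base units: A / m
C/(s·m) reduces to the same SI base units, so it is a valid unit for magnetic field strength.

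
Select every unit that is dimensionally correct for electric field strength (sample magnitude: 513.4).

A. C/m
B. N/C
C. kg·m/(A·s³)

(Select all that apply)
B, C

electric field strength has SI base units: kg * m / (A * s^3)

Checking each option against kg * m / (A * s^3):
  A. C/m: ✗ does not match
  B. N/C: ✓ matches
  C. kg·m/(A·s³): ✓ matches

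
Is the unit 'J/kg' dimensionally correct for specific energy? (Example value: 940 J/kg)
Yes

specific energy has SI base units: m^2 / s^2
J/kg reduces to the same SI base units, so it is a valid unit for specific energy.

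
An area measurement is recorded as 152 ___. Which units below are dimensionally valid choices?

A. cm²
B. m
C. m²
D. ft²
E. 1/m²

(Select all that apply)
A, C, D

area has SI base units: m^2

Checking each option against m^2:
  A. cm²: ✓ matches
  B. m: ✗ does not match
  C. m²: ✓ matches
  D. ft²: ✓ matches
  E. 1/m²: ✗ does not match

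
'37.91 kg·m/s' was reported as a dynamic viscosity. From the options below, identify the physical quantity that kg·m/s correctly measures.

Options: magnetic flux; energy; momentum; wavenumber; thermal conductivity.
momentum

dynamic viscosity should have units dimensionally equivalent to kg / (m * s) (e.g. Pa·s).
The given unit 'kg·m/s' reduces to kg * m / s. Of the listed options, that is the dimensionality of momentum.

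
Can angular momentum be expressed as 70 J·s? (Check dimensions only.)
Yes

angular momentum has SI base units: kg * m^2 / s
J·s reduces to the same SI base units, so it is a valid unit for angular momentum.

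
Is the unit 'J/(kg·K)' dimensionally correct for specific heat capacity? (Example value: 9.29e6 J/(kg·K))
Yes

specific heat capacity has SI base units: m^2 / (s^2 * K)
J/(kg·K) reduces to the same SI base units, so it is a valid unit for specific heat capacity.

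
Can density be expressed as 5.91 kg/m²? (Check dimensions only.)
No

density has SI base units: kg / m^3
kg/m² does NOT reduce to kg / m^3; a valid unit for density would be e.g. kg/m³.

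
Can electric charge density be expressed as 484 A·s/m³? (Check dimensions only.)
Yes

electric charge density has SI base units: A * s / m^3
A·s/m³ reduces to the same SI base units, so it is a valid unit for electric charge density.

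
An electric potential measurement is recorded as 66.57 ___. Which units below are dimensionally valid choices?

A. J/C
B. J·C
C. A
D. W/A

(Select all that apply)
A, D

electric potential has SI base units: kg * m^2 / (A * s^3)

Checking each option against kg * m^2 / (A * s^3):
  A. J/C: ✓ matches
  B. J·C: ✗ does not match
  C. A: ✗ does not match
  D. W/A: ✓ matches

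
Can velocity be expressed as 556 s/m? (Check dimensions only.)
No

velocity has SI base units: m / s
s/m does NOT reduce to m / s; a valid unit for velocity would be e.g. m/s.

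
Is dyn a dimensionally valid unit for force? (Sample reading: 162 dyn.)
Yes

force has SI base units: kg * m / s^2
dyn reduces to the same SI base units, so it is a valid unit for force.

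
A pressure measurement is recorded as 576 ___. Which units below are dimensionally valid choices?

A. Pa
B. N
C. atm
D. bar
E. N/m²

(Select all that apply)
A, C, D, E

pressure has SI base units: kg / (m * s^2)

Checking each option against kg / (m * s^2):
  A. Pa: ✓ matches
  B. N: ✗ does not match
  C. atm: ✓ matches
  D. bar: ✓ matches
  E. N/m²: ✓ matches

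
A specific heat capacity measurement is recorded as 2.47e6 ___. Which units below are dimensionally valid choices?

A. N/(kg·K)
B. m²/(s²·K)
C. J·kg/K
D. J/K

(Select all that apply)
B

specific heat capacity has SI base units: m^2 / (s^2 * K)

Checking each option against m^2 / (s^2 * K):
  A. N/(kg·K): ✗ does not match
  B. m²/(s²·K): ✓ matches
  C. J·kg/K: ✗ does not match
  D. J/K: ✗ does not match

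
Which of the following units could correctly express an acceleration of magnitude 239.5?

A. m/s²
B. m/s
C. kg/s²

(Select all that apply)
A

acceleration has SI base units: m / s^2

Checking each option against m / s^2:
  A. m/s²: ✓ matches
  B. m/s: ✗ does not match
  C. kg/s²: ✗ does not match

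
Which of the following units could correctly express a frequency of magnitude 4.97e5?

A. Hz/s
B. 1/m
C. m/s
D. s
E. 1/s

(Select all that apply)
E

frequency has SI base units: 1 / s

Checking each option against 1 / s:
  A. Hz/s: ✗ does not match
  B. 1/m: ✗ does not match
  C. m/s: ✗ does not match
  D. s: ✗ does not match
  E. 1/s: ✓ matches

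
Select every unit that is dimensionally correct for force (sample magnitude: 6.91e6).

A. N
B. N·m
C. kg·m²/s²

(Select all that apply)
A

force has SI base units: kg * m / s^2

Checking each option against kg * m / s^2:
  A. N: ✓ matches
  B. N·m: ✗ does not match
  C. kg·m²/s²: ✗ does not match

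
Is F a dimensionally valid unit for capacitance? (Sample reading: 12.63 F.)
Yes

capacitance has SI base units: A^2 * s^4 / (kg * m^2)
F reduces to the same SI base units, so it is a valid unit for capacitance.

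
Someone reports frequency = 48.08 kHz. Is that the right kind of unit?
Yes

frequency has SI base units: 1 / s
kHz reduces to the same SI base units, so it is a valid unit for frequency.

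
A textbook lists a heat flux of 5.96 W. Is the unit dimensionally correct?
No

heat flux has SI base units: kg / s^3
W does NOT reduce to kg / s^3; a valid unit for heat flux would be e.g. W/m².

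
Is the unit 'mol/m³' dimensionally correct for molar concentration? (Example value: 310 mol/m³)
Yes

molar concentration has SI base units: mol / m^3
mol/m³ reduces to the same SI base units, so it is a valid unit for molar concentration.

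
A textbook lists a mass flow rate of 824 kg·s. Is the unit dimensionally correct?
No

mass flow rate has SI base units: kg / s
kg·s does NOT reduce to kg / s; a valid unit for mass flow rate would be e.g. kg/s.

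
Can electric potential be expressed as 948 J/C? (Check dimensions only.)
Yes

electric potential has SI base units: kg * m^2 / (A * s^3)
J/C reduces to the same SI base units, so it is a valid unit for electric potential.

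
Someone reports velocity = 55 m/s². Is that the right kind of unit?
No

velocity has SI base units: m / s
m/s² does NOT reduce to m / s; a valid unit for velocity would be e.g. m/s.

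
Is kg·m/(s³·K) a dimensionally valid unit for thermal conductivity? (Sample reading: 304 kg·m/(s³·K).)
Yes

thermal conductivity has SI base units: kg * m / (s^3 * K)
kg·m/(s³·K) reduces to the same SI base units, so it is a valid unit for thermal conductivity.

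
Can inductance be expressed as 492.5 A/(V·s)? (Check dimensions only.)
No

inductance has SI base units: kg * m^2 / (A^2 * s^2)
A/(V·s) does NOT reduce to kg * m^2 / (A^2 * s^2); a valid unit for inductance would be e.g. H.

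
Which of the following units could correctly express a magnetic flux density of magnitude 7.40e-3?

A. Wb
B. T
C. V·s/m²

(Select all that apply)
B, C

magnetic flux density has SI base units: kg / (A * s^2)

Checking each option against kg / (A * s^2):
  A. Wb: ✗ does not match
  B. T: ✓ matches
  C. V·s/m²: ✓ matches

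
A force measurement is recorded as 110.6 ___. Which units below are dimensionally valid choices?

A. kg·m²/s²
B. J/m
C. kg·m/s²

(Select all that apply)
B, C

force has SI base units: kg * m / s^2

Checking each option against kg * m / s^2:
  A. kg·m²/s²: ✗ does not match
  B. J/m: ✓ matches
  C. kg·m/s²: ✓ matches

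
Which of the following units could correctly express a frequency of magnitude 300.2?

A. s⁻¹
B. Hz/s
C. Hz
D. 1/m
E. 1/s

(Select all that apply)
A, C, E

frequency has SI base units: 1 / s

Checking each option against 1 / s:
  A. s⁻¹: ✓ matches
  B. Hz/s: ✗ does not match
  C. Hz: ✓ matches
  D. 1/m: ✗ does not match
  E. 1/s: ✓ matches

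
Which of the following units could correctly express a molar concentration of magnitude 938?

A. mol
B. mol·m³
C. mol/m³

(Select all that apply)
C

molar concentration has SI base units: mol / m^3

Checking each option against mol / m^3:
  A. mol: ✗ does not match
  B. mol·m³: ✗ does not match
  C. mol/m³: ✓ matches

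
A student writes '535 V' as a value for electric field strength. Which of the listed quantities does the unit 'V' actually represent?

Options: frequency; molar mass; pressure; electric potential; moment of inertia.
electric potential

electric field strength should have units dimensionally equivalent to kg * m / (A * s^3) (e.g. V/m).
The given unit 'V' reduces to kg * m^2 / (A * s^3). Of the listed options, that is the dimensionality of electric potential.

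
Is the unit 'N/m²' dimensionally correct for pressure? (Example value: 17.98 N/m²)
Yes

pressure has SI base units: kg / (m * s^2)
N/m² reduces to the same SI base units, so it is a valid unit for pressure.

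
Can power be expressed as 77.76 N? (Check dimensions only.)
No

power has SI base units: kg * m^2 / s^3
N does NOT reduce to kg * m^2 / s^3; a valid unit for power would be e.g. W.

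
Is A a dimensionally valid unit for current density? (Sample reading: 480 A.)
No

current density has SI base units: A / m^2
A does NOT reduce to A / m^2; a valid unit for current density would be e.g. A/m².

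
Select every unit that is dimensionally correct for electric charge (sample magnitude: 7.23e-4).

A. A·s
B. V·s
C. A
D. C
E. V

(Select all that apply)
A, D

electric charge has SI base units: A * s

Checking each option against A * s:
  A. A·s: ✓ matches
  B. V·s: ✗ does not match
  C. A: ✗ does not match
  D. C: ✓ matches
  E. V: ✗ does not match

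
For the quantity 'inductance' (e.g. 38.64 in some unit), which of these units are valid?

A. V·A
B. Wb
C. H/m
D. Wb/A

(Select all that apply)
D

inductance has SI base units: kg * m^2 / (A^2 * s^2)

Checking each option against kg * m^2 / (A^2 * s^2):
  A. V·A: ✗ does not match
  B. Wb: ✗ does not match
  C. H/m: ✗ does not match
  D. Wb/A: ✓ matches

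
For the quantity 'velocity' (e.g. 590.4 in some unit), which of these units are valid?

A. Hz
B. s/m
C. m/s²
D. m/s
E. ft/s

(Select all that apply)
D, E

velocity has SI base units: m / s

Checking each option against m / s:
  A. Hz: ✗ does not match
  B. s/m: ✗ does not match
  C. m/s²: ✗ does not match
  D. m/s: ✓ matches
  E. ft/s: ✓ matches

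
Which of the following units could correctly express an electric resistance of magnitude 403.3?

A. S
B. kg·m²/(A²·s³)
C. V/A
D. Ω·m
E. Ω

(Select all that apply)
B, C, E

electric resistance has SI base units: kg * m^2 / (A^2 * s^3)

Checking each option against kg * m^2 / (A^2 * s^3):
  A. S: ✗ does not match
  B. kg·m²/(A²·s³): ✓ matches
  C. V/A: ✓ matches
  D. Ω·m: ✗ does not match
  E. Ω: ✓ matches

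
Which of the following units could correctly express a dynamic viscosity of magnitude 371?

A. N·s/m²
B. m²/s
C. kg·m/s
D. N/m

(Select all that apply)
A

dynamic viscosity has SI base units: kg / (m * s)

Checking each option against kg / (m * s):
  A. N·s/m²: ✓ matches
  B. m²/s: ✗ does not match
  C. kg·m/s: ✗ does not match
  D. N/m: ✗ does not match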